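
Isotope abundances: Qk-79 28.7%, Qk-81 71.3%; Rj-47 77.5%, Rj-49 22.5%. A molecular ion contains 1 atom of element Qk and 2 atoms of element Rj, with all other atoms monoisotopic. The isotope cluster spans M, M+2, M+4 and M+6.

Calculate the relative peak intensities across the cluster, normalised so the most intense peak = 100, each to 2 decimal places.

32.63 : 100.00 : 49.81 : 6.83

Element Qk pattern (n=1): 0.2870 : 0.7130
Element Rj pattern (n=2): 0.600625 : 0.34875 : 0.050625
Convolve the two distributions (both contribute in 2-u steps):
  M: 0.2870×0.600625 = 0.172379
  M+2: 0.2870×0.34875 + 0.7130×0.600625 = 0.528337
  M+4: 0.2870×0.050625 + 0.7130×0.34875 = 0.263188
  M+6: 0.7130×0.050625 = 0.036096
Scale to base peak (0.528337) = 100: 32.63 : 100.00 : 49.81 : 6.83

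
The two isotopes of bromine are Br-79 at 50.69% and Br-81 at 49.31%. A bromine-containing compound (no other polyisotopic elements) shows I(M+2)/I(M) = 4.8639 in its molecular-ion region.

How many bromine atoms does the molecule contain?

With n Br atoms, P(M+2)/P(M) = C(n,1)·p^(n−1)q / p^n = n·q/p = n · 0.4931/0.5069.
n = 4.8639 × 0.5069/0.4931 = 5.00 ≈ 5

5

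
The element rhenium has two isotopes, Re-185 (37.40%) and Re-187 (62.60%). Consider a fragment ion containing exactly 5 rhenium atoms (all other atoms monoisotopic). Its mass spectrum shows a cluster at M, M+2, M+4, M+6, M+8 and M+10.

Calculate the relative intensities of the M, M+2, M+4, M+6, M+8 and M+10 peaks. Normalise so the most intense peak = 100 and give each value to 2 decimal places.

2.13 : 17.85 : 59.74 : 100.00 : 83.69 : 28.02

Each Re atom is independently Re-185 (p = 0.3740) or Re-187 (q = 0.6260); the cluster is the binomial expansion (p + q)^5.
P(M) = 0.3740^5 = 0.007317
P(M+2) = 5 × 0.3740^4 × 0.6260^1 = 0.061239
P(M+4) = 10 × 0.3740^3 × 0.6260^2 = 0.205005
P(M+6) = 10 × 0.3740^2 × 0.6260^3 = 0.343136
P(M+8) = 5 × 0.3740^1 × 0.6260^4 = 0.287170
P(M+10) = 0.6260^5 = 0.096133
The M+6 peak is largest (0.343136); scaling to 100 gives 2.13 : 17.85 : 59.74 : 100.00 : 83.69 : 28.02.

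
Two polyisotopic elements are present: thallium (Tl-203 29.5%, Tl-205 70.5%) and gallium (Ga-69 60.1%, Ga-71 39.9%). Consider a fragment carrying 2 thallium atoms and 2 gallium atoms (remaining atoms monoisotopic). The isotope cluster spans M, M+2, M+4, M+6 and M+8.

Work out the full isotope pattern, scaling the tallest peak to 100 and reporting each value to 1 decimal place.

Thallium pattern (n=2): 0.087025 : 0.41595 : 0.497025
Gallium pattern (n=2): 0.361201 : 0.479598 : 0.159201
Convolve the two distributions (both contribute in 2-u steps):
  M: 0.087025×0.361201 = 0.031434
  M+2: 0.087025×0.479598 + 0.41595×0.361201 = 0.191979
  M+4: 0.087025×0.159201 + 0.41595×0.479598 + 0.497025×0.361201 = 0.392869
  M+6: 0.41595×0.159201 + 0.497025×0.479598 = 0.304592
  M+8: 0.497025×0.159201 = 0.079127
Scale to base peak (0.392869) = 100: 8.0 : 48.9 : 100.0 : 77.5 : 20.1

8.0 : 48.9 : 100.0 : 77.5 : 20.1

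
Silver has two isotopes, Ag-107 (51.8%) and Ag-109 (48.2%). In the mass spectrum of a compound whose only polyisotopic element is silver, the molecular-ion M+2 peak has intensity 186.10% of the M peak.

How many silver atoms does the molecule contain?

For n independent Ag atoms, I(M+2)/I(M) = n · (abundance Ag-109) / (abundance Ag-107) = n · 0.482/0.518.
n = 1.8610 × 0.518/0.482 = 2.00 ≈ 2

2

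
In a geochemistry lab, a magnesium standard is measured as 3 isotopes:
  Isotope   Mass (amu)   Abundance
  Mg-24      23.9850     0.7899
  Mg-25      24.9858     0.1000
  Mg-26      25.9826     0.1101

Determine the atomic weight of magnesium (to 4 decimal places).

Ar = Σ fᵢ·mᵢ = 0.7899 × 23.9850 + 0.1000 × 24.9858 + 0.1101 × 25.9826
= 18.94575 + 2.49858 + 2.86068 = 24.30501 amu

24.3050 amu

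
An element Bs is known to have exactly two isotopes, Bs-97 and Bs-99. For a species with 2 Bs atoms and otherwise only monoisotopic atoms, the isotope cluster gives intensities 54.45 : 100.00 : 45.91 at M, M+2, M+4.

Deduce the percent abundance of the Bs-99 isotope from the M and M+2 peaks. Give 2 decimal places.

If p is the fraction of Bs that is Bs-97, then I(M+2)/I(M) = [C(2,1)·p^1·(1−p)] / p^2 = 2·(1−p)/p = 100.00/54.45 = 1.8365
(1−p)/p = 1.8365/2 = 0.9183  ⇒  p = 1/(1 + 0.9183) = 0.5213
Bs-97: 52.13%, Bs-99: 47.87%.

47.87%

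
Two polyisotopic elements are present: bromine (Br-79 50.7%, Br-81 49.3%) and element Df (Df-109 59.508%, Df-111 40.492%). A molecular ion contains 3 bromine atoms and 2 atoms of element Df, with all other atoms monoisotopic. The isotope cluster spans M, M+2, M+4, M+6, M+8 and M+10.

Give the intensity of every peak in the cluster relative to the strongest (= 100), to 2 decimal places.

13.76 : 58.85 : 100.00 : 84.33 : 35.28 : 5.86

Bromine pattern (n=3): 0.13032384 : 0.38017547 : 0.36967753 : 0.11982316
Element Df pattern (n=2): 0.35412021 : 0.48191959 : 0.16396021
Convolve the two distributions (both contribute in 2-u steps):
  M: 0.13032384×0.35412021 = 0.046150
  M+2: 0.13032384×0.48191959 + 0.38017547×0.35412021 = 0.197433
  M+4: 0.13032384×0.16396021 + 0.38017547×0.48191959 + 0.36967753×0.35412021 = 0.335492
  M+6: 0.38017547×0.16396021 + 0.36967753×0.48191959 + 0.11982316×0.35412021 = 0.282920
  M+8: 0.36967753×0.16396021 + 0.11982316×0.48191959 = 0.118358
  M+10: 0.11982316×0.16396021 = 0.019646
Scale to base peak (0.335492) = 100: 13.76 : 58.85 : 100.00 : 84.33 : 35.28 : 5.86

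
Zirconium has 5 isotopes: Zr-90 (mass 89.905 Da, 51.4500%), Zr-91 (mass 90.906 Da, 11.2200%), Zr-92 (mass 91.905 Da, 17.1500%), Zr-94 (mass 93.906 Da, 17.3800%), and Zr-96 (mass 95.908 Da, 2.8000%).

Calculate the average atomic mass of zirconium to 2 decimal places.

Weight each isotope mass by its fractional abundance: 0.514500 × 89.905 + 0.112200 × 90.906 + 0.171500 × 91.905 + 0.173800 × 93.906 + 0.028000 × 95.908
= 46.2561 + 10.1997 + 15.7617 + 16.3209 + 2.6854 = 91.2238 Da

91.22 Da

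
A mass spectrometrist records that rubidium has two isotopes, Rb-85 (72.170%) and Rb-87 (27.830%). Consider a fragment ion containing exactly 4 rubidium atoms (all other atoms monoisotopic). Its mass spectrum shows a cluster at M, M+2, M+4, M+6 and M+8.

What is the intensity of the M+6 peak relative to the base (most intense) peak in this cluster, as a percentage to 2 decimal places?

Term probabilities: M 0.2713, M+2 0.4184, M+4 0.2420, M+6 0.0622, M+8 0.0060. Base peak = M+2.
P(M+2) = C(4,1) × 0.72170^3 × 0.27830^1 = 4 × 0.37589809 × 0.2783 = 0.418450 (base)
P(M+6) = C(4,3) × 0.72170^1 × 0.27830^3 = 4 × 0.7217 × 0.02155458 = 0.062224
Relative intensity = 0.062224 / 0.418450 × 100 = 14.87

14.87%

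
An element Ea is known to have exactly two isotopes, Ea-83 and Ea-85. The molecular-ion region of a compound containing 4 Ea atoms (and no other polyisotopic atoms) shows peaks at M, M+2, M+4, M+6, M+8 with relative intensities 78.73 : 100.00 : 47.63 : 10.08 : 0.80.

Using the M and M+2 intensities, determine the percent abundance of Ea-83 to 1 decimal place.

75.9%

If p is the fraction of Ea that is Ea-83, then I(M+2)/I(M) = [C(4,1)·p^3·(1−p)] / p^4 = 4·(1−p)/p = 100.00/78.73 = 1.2702
(1−p)/p = 1.2702/4 = 0.3175  ⇒  p = 1/(1 + 0.3175) = 0.7590
Ea-83: 75.9%, Ea-85: 24.1%.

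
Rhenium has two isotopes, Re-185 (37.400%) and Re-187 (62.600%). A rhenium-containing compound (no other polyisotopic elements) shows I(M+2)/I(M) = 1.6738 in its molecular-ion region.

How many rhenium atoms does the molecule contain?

1

For n independent Re atoms, I(M+2)/I(M) = n · (abundance Re-187) / (abundance Re-185) = n · 0.62600/0.37400.
n = 1.6738 × 0.37400/0.62600 = 1.00 ≈ 1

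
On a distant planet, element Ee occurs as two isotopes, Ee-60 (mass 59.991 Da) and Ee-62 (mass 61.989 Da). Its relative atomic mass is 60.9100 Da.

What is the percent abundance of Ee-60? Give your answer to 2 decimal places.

With x = fraction of Ee-60 (so Ee-62 is 1 − x):
59.991·x + 61.989·(1 − x) = 60.9100
(59.991 − 61.989)·x = 60.9100 − 61.989
x = -1.0790 / -1.998 = 0.54004 → 54.00% Ee-60, 46.00% Ee-62.

54.00%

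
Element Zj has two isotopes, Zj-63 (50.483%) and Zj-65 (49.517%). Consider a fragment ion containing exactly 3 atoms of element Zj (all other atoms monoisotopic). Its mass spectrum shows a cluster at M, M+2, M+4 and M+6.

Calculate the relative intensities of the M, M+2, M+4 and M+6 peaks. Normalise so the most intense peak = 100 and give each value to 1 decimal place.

The 3 Zj atoms are independent, so intensities follow the terms of (0.50483 + 0.49517)^3.
P(M) = 0.50483^3 = 0.128658
P(M+2) = 3 × 0.50483^2 × 0.49517^1 = 0.378587
P(M+4) = 3 × 0.50483^1 × 0.49517^2 = 0.371343
P(M+6) = 0.49517^3 = 0.121412
The M+2 peak is largest (0.378587); scaling to 100 gives 34.0 : 100.0 : 98.1 : 32.1.

34.0 : 100.0 : 98.1 : 32.1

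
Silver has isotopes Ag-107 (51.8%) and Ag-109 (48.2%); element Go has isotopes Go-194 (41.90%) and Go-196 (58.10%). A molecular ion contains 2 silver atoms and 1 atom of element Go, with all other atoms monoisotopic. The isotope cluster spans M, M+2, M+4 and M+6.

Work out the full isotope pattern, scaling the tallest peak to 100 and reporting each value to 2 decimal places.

Silver pattern (n=2): 0.268324 : 0.499352 : 0.232324
Element Go pattern (n=1): 0.4190 : 0.5810
Convolve the two distributions (both contribute in 2-u steps):
  M: 0.268324×0.4190 = 0.112428
  M+2: 0.268324×0.5810 + 0.499352×0.4190 = 0.365125
  M+4: 0.499352×0.5810 + 0.232324×0.4190 = 0.387467
  M+6: 0.232324×0.5810 = 0.134980
Scale to base peak (0.387467) = 100: 29.02 : 94.23 : 100.00 : 34.84

29.02 : 94.23 : 100.00 : 34.84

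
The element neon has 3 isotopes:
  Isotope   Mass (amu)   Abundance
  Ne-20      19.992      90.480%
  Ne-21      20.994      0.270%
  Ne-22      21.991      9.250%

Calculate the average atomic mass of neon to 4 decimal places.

20.1796 amu

Average mass = Σ (abundance × isotope mass) = 0.90480 × 19.992 + 0.00270 × 20.994 + 0.09250 × 21.991
= 18.08876 + 0.05668 + 2.03417 = 20.17961 amu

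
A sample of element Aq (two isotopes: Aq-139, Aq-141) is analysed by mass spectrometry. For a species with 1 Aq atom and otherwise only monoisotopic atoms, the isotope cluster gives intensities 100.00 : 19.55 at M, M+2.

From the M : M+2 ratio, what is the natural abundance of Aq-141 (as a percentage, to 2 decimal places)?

Write p for the Aq-139 fraction. I(M+2)/I(M) = [C(1,1)·p^0·(1−p)] / p^1 = 1·(1−p)/p = 19.55/100.00 = 0.1955
(1−p)/p = 0.1955/1 = 0.1955  ⇒  p = 1/(1 + 0.1955) = 0.8365
Aq-139: 83.65%, Aq-141: 16.35%.

16.35%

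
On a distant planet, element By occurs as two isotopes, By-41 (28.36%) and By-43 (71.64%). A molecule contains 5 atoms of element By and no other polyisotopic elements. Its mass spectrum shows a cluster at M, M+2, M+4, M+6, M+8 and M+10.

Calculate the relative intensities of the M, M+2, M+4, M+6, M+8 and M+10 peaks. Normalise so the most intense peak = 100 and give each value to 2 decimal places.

Each By atom is independently By-41 (p = 0.2836) or By-43 (q = 0.7164); the cluster is the binomial expansion (p + q)^5.
P(M) = 0.2836^5 = 0.001835
P(M+2) = 5 × 0.2836^4 × 0.7164^1 = 0.023171
P(M+4) = 10 × 0.2836^3 × 0.7164^2 = 0.117066
P(M+6) = 10 × 0.2836^2 × 0.7164^3 = 0.295719
P(M+8) = 5 × 0.2836^1 × 0.7164^4 = 0.373507
P(M+10) = 0.7164^5 = 0.188703
The M+8 peak is largest (0.373507); scaling to 100 gives 0.49 : 6.20 : 31.34 : 79.17 : 100.00 : 50.52.

0.49 : 6.20 : 31.34 : 79.17 : 100.00 : 50.52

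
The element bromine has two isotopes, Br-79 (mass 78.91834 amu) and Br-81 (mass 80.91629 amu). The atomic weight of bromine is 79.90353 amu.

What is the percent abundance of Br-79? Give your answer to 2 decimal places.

50.69%

Writing the weighted mean with unknown fraction x of Br-79:
78.91834·x + 80.91629·(1 − x) = 79.90353
(78.91834 − 80.91629)·x = 79.90353 − 80.91629
x = -1.01276 / -1.99795 = 0.50690 → 50.69% Br-79, 49.31% Br-81.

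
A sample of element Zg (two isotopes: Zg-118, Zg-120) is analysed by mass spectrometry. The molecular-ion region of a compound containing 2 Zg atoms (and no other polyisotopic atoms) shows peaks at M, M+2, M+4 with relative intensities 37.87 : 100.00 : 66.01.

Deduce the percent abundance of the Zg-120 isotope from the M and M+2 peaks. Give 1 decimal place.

56.9%

If p is the fraction of Zg that is Zg-118, then I(M+2)/I(M) = [C(2,1)·p^1·(1−p)] / p^2 = 2·(1−p)/p = 100.00/37.87 = 2.6406
(1−p)/p = 2.6406/2 = 1.3203  ⇒  p = 1/(1 + 1.3203) = 0.4310
Zg-118: 43.1%, Zg-120: 56.9%.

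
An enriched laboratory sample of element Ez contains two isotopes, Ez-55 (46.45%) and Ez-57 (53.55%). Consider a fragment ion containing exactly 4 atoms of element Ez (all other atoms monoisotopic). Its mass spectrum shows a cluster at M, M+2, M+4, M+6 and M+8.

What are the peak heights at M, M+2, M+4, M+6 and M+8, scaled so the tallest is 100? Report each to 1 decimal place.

12.5 : 57.8 : 100.0 : 76.9 : 22.2

The 4 Ez atoms are independent, so intensities follow the terms of (0.4645 + 0.5355)^4.
P(M) = 0.4645^4 = 0.046552
P(M+2) = 4 × 0.4645^3 × 0.5355^1 = 0.214673
P(M+4) = 6 × 0.4645^2 × 0.5355^2 = 0.371229
P(M+6) = 4 × 0.4645^1 × 0.5355^3 = 0.285315
P(M+8) = 0.5355^4 = 0.082231
The M+4 peak is largest (0.371229); scaling to 100 gives 12.5 : 57.8 : 100.0 : 76.9 : 22.2.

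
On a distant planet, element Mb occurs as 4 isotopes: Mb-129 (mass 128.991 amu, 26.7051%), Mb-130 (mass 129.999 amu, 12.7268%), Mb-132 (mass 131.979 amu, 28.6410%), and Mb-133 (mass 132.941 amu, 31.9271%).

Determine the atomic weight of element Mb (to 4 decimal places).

The abundance-weighted mean is 0.267051 × 128.991 + 0.127268 × 129.999 + 0.286410 × 131.979 + 0.319271 × 132.941
= 34.44718 + 16.54471 + 37.80011 + 42.44421 = 131.23621 amu

131.2362 amu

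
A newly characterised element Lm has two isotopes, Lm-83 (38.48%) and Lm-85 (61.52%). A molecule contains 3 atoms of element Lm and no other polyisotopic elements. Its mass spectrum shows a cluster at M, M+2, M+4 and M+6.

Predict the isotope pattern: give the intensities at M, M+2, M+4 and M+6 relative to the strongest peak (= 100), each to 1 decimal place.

Each Lm atom is independently Lm-83 (p = 0.3848) or Lm-85 (q = 0.6152); the cluster is the binomial expansion (p + q)^3.
P(M) = 0.3848^3 = 0.056978
P(M+2) = 3 × 0.3848^2 × 0.6152^1 = 0.273280
P(M+4) = 3 × 0.3848^1 × 0.6152^2 = 0.436907
P(M+6) = 0.6152^3 = 0.232835
The M+4 peak is largest (0.436907); scaling to 100 gives 13.0 : 62.5 : 100.0 : 53.3.

13.0 : 62.5 : 100.0 : 53.3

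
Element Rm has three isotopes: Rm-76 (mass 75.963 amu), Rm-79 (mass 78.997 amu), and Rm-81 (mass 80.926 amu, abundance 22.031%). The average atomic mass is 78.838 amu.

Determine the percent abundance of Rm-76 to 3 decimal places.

Let x and y be the fractions of Rm-76 and Rm-79. Then x + y = 1 − 0.22031 = 0.77969 and 75.963x + 78.997y = 78.838 − 0.22031×80.926 = 61.00919294.
Substituting: 75.963x + 78.997(0.77969 − x) = 61.00919294
(75.963 − 78.997)x = -0.58397799  ⇒  x = 0.19248, y = 0.58721
Rm-76: 19.248%, Rm-79: 58.721%.

19.248%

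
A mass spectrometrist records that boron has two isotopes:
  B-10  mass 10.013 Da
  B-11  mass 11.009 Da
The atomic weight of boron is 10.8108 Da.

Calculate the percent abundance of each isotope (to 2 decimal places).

With x = fraction of B-10 (so B-11 is 1 − x):
10.013·x + 11.009·(1 − x) = 10.8108
(10.013 − 11.009)·x = 10.8108 − 11.009
x = -0.1982 / -0.996 = 0.19900 → 19.90% B-10, 80.10% B-11.

B-10: 19.90%, B-11: 80.10%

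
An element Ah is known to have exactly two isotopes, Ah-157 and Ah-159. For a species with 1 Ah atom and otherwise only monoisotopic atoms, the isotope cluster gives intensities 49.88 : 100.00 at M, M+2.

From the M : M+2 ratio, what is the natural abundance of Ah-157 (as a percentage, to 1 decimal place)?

If p is the fraction of Ah that is Ah-157, then I(M+2)/I(M) = [C(1,1)·p^0·(1−p)] / p^1 = 1·(1−p)/p = 100.00/49.88 = 2.0048
(1−p)/p = 2.0048/1 = 2.0048  ⇒  p = 1/(1 + 2.0048) = 0.3328
Ah-157: 33.3%, Ah-159: 66.7%.

33.3%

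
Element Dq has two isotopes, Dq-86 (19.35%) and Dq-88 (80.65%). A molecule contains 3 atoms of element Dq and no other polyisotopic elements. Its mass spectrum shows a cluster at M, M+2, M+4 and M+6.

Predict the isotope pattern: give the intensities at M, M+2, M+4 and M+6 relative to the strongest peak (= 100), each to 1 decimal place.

The 3 Dq atoms are independent, so intensities follow the terms of (0.1935 + 0.8065)^3.
P(M) = 0.1935^3 = 0.007245
P(M+2) = 3 × 0.1935^2 × 0.8065^1 = 0.090592
P(M+4) = 3 × 0.1935^1 × 0.8065^2 = 0.377582
P(M+6) = 0.8065^3 = 0.524582
The M+6 peak is largest (0.524582); scaling to 100 gives 1.4 : 17.3 : 72.0 : 100.0.

1.4 : 17.3 : 72.0 : 100.0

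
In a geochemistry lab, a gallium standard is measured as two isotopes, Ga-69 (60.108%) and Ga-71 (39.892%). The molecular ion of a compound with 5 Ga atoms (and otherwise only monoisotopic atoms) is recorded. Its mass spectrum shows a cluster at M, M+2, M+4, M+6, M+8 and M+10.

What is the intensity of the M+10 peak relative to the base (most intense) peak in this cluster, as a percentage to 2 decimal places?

(0.60108 + 0.39892)^5 gives M 0.0785, M+2 0.2604, M+4 0.3456, M+6 0.2294, M+8 0.0761, M+10 0.0101; the largest is M+4.
P(M+4) = C(5,2) × 0.60108^3 × 0.39892^2 = 10 × 0.2171685 × 0.15913717 = 0.345596 (base)
P(M+10) = C(5,5) × 0.60108^0 × 0.39892^5 = 1 × 1.0000 × 0.0101025 = 0.010103
Relative intensity = 0.010103 / 0.345596 × 100 = 2.92

2.92%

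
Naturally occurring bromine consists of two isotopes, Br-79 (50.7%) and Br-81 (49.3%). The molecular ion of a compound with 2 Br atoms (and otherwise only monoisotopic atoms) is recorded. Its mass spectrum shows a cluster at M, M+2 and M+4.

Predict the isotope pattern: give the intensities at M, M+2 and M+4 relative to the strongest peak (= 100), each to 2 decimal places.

Expanding (0.507 + 0.493)^2:
P(M) = 0.507^2 = 0.257049
P(M+2) = 2 × 0.507^1 × 0.493^1 = 0.499902
P(M+4) = 0.493^2 = 0.243049
The M+2 peak is largest (0.499902); scaling to 100 gives 51.42 : 100.00 : 48.62.

51.42 : 100.00 : 48.62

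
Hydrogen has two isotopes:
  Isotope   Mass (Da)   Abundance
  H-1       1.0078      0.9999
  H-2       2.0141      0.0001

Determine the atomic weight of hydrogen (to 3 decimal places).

Weight each isotope mass by its fractional abundance: 0.9999 × 1.0078 + 0.0001 × 2.0141
= 1.00770 + 0.00020 = 1.00790 Da

1.008 Da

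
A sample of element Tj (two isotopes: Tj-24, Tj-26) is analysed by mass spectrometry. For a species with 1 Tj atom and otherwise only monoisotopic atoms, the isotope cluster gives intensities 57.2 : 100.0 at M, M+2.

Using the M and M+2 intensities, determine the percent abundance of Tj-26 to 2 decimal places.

If p is the fraction of Tj that is Tj-24, then I(M+2)/I(M) = [C(1,1)·p^0·(1−p)] / p^1 = 1·(1−p)/p = 100.0/57.2 = 1.7483
(1−p)/p = 1.7483/1 = 1.7483  ⇒  p = 1/(1 + 1.7483) = 0.3639
Tj-24: 36.39%, Tj-26: 63.61%.

63.61%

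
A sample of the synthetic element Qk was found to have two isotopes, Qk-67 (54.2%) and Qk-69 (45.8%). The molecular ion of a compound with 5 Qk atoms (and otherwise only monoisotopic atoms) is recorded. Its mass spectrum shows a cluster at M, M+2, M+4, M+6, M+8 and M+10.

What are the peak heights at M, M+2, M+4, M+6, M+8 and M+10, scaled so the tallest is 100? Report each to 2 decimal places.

Each Qk atom is independently Qk-67 (p = 0.542) or Qk-69 (q = 0.458); the cluster is the binomial expansion (p + q)^5.
P(M) = 0.542^5 = 0.046773
P(M+2) = 5 × 0.542^4 × 0.458^1 = 0.197621
P(M+4) = 10 × 0.542^3 × 0.458^2 = 0.333986
P(M+6) = 10 × 0.542^2 × 0.458^3 = 0.282225
P(M+8) = 5 × 0.542^1 × 0.458^4 = 0.119243
P(M+10) = 0.458^5 = 0.020152
The M+4 peak is largest (0.333986); scaling to 100 gives 14.00 : 59.17 : 100.00 : 84.50 : 35.70 : 6.03.

14.00 : 59.17 : 100.00 : 84.50 : 35.70 : 6.03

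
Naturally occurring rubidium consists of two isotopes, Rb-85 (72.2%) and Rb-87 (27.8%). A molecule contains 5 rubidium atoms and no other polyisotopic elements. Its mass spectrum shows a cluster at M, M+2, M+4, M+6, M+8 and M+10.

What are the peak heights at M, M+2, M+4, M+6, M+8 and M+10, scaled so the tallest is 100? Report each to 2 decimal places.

51.94 : 100.00 : 77.01 : 29.65 : 5.71 : 0.44

Expanding (0.722 + 0.278)^5:
P(M) = 0.722^5 = 0.196194
P(M+2) = 5 × 0.722^4 × 0.278^1 = 0.377714
P(M+4) = 10 × 0.722^3 × 0.278^2 = 0.290872
P(M+6) = 10 × 0.722^2 × 0.278^3 = 0.111998
P(M+8) = 5 × 0.722^1 × 0.278^4 = 0.021562
P(M+10) = 0.278^5 = 0.001660
The M+2 peak is largest (0.377714); scaling to 100 gives 51.94 : 100.00 : 77.01 : 29.65 : 5.71 : 0.44.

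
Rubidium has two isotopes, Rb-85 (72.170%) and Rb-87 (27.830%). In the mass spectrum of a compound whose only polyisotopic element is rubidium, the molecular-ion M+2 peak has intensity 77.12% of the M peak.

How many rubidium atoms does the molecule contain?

2

The M+2/M ratio from n Rb atoms is n · q/p = n · 0.27830/0.72170.
n = 0.7712 × 0.72170/0.27830 = 2.00 ≈ 2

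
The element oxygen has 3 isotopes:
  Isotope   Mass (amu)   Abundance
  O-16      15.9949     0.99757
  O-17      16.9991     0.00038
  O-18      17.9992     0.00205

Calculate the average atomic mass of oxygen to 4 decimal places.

15.9994 amu

Weight each isotope mass by its fractional abundance: 0.99757 × 15.9949 + 0.00038 × 16.9991 + 0.00205 × 17.9992
= 15.95603 + 0.00646 + 0.03690 = 15.99939 amu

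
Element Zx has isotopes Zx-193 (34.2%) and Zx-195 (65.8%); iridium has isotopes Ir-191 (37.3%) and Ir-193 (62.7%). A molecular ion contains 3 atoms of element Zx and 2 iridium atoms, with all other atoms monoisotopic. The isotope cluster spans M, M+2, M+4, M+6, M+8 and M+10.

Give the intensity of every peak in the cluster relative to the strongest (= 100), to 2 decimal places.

Element Zx pattern (n=3): 0.04000169 : 0.23088694 : 0.44422106 : 0.28489031
Iridium pattern (n=2): 0.139129 : 0.467742 : 0.393129
Convolve the two distributions (both contribute in 2-u steps):
  M: 0.04000169×0.139129 = 0.005565
  M+2: 0.04000169×0.467742 + 0.23088694×0.139129 = 0.050834
  M+4: 0.04000169×0.393129 + 0.23088694×0.467742 + 0.44422106×0.139129 = 0.185525
  M+6: 0.23088694×0.393129 + 0.44422106×0.467742 + 0.28489031×0.139129 = 0.338186
  M+8: 0.44422106×0.393129 + 0.28489031×0.467742 = 0.307891
  M+10: 0.28489031×0.393129 = 0.111999
Scale to base peak (0.338186) = 100: 1.65 : 15.03 : 54.86 : 100.00 : 91.04 : 33.12

1.65 : 15.03 : 54.86 : 100.00 : 91.04 : 33.12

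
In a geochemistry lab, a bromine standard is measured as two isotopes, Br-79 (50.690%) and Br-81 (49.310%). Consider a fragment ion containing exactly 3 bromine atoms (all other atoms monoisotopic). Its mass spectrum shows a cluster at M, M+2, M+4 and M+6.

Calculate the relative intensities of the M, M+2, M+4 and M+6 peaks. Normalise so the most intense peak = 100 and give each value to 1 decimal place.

Expanding (0.50690 + 0.49310)^3:
P(M) = 0.50690^3 = 0.130247
P(M+2) = 3 × 0.50690^2 × 0.49310^1 = 0.380103
P(M+4) = 3 × 0.50690^1 × 0.49310^2 = 0.369755
P(M+6) = 0.49310^3 = 0.119896
The M+2 peak is largest (0.380103); scaling to 100 gives 34.3 : 100.0 : 97.3 : 31.5.

34.3 : 100.0 : 97.3 : 31.5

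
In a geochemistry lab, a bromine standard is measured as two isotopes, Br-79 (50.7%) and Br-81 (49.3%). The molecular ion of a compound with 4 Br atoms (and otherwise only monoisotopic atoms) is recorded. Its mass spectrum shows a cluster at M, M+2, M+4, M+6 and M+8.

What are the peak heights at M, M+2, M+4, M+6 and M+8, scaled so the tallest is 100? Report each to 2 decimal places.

17.63 : 68.56 : 100.00 : 64.83 : 15.76

The 4 Br atoms are independent, so intensities follow the terms of (0.507 + 0.493)^4.
P(M) = 0.507^4 = 0.066074
P(M+2) = 4 × 0.507^3 × 0.493^1 = 0.256999
P(M+4) = 6 × 0.507^2 × 0.493^2 = 0.374853
P(M+6) = 4 × 0.507^1 × 0.493^3 = 0.243001
P(M+8) = 0.493^4 = 0.059073
The M+4 peak is largest (0.374853); scaling to 100 gives 17.63 : 68.56 : 100.00 : 64.83 : 15.76.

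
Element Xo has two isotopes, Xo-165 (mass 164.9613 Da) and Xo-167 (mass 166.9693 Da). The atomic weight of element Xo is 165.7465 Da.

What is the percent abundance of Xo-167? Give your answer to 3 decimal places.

39.104%

With x = fraction of Xo-165 (so Xo-167 is 1 − x):
164.9613·x + 166.9693·(1 − x) = 165.7465
(164.9613 − 166.9693)·x = 165.7465 − 166.9693
x = -1.2228 / -2.0080 = 0.60896 → 60.896% Xo-165, 39.104% Xo-167.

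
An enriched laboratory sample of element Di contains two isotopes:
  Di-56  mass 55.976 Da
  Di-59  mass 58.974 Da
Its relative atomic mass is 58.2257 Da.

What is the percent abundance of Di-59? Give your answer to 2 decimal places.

Let x be the fractional abundance of Di-56; then Di-59 has abundance 1 − x.
55.976·x + 58.974·(1 − x) = 58.2257
(55.976 − 58.974)·x = 58.2257 − 58.974
x = -0.7483 / -2.998 = 0.24960 → 24.96% Di-56, 75.04% Di-59.

75.04%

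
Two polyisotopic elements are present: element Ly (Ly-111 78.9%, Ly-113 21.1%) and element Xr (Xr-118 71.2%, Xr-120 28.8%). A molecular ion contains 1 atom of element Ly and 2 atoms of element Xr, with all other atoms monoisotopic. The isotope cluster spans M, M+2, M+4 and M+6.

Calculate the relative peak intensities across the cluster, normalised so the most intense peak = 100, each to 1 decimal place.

Element Ly pattern (n=1): 0.7890 : 0.2110
Element Xr pattern (n=2): 0.506944 : 0.410112 : 0.082944
Convolve the two distributions (both contribute in 2-u steps):
  M: 0.7890×0.506944 = 0.399979
  M+2: 0.7890×0.410112 + 0.2110×0.506944 = 0.430544
  M+4: 0.7890×0.082944 + 0.2110×0.410112 = 0.151976
  M+6: 0.2110×0.082944 = 0.017501
Scale to base peak (0.430544) = 100: 92.9 : 100.0 : 35.3 : 4.1

92.9 : 100.0 : 35.3 : 4.1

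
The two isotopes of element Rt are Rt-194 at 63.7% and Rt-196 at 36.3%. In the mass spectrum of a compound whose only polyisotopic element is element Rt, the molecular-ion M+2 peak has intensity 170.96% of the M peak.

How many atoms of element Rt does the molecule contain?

For n independent Rt atoms, I(M+2)/I(M) = n · (abundance Rt-196) / (abundance Rt-194) = n · 0.363/0.637.
n = 1.7096 × 0.637/0.363 = 3.00 ≈ 3

3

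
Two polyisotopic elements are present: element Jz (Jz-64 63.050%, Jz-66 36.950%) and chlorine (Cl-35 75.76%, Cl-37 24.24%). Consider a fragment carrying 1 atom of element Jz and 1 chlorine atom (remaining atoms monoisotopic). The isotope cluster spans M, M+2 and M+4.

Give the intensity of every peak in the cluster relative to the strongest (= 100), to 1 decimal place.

Element Jz pattern (n=1): 0.6305 : 0.3695
Chlorine pattern (n=1): 0.7576 : 0.2424
Convolve the two distributions (both contribute in 2-u steps):
  M: 0.6305×0.7576 = 0.477667
  M+2: 0.6305×0.2424 + 0.3695×0.7576 = 0.432766
  M+4: 0.3695×0.2424 = 0.089567
Scale to base peak (0.477667) = 100: 100.0 : 90.6 : 18.8

100.0 : 90.6 : 18.8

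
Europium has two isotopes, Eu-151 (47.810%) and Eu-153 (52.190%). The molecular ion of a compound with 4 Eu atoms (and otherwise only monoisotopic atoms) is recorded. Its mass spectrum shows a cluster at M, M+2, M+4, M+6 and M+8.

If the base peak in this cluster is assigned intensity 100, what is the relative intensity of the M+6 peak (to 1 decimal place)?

72.8

(0.47810 + 0.52190)^4 gives M 0.0522, M+2 0.2281, M+4 0.3736, M+6 0.2719, M+8 0.0742; the largest is M+4.
P(M+4) = C(4,2) × 0.47810^2 × 0.52190^2 = 6 × 0.22857961 × 0.27237961 = 0.373563 (base)
P(M+6) = C(4,3) × 0.47810^1 × 0.52190^3 = 4 × 0.4781 × 0.14215492 = 0.271857
Relative intensity = 0.271857 / 0.373563 × 100 = 72.8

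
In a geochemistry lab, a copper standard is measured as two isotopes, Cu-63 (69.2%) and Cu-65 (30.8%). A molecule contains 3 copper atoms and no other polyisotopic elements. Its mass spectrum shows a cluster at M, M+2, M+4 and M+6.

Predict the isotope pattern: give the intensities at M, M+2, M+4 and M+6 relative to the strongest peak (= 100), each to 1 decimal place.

Expanding (0.692 + 0.308)^3:
P(M) = 0.692^3 = 0.331374
P(M+2) = 3 × 0.692^2 × 0.308^1 = 0.442470
P(M+4) = 3 × 0.692^1 × 0.308^2 = 0.196938
P(M+6) = 0.308^3 = 0.029218
The M+2 peak is largest (0.442470); scaling to 100 gives 74.9 : 100.0 : 44.5 : 6.6.

74.9 : 100.0 : 44.5 : 6.6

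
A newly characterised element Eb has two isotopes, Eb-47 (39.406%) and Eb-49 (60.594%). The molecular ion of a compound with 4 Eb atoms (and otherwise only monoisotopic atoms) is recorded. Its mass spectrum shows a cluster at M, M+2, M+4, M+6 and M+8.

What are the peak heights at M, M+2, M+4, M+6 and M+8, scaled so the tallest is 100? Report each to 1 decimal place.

6.9 : 42.3 : 97.5 : 100.0 : 38.4

Expanding (0.39406 + 0.60594)^4:
P(M) = 0.39406^4 = 0.024113
P(M+2) = 4 × 0.39406^3 × 0.60594^1 = 0.148312
P(M+4) = 6 × 0.39406^2 × 0.60594^2 = 0.342086
P(M+6) = 4 × 0.39406^1 × 0.60594^3 = 0.350680
P(M+8) = 0.60594^4 = 0.134809
The M+6 peak is largest (0.350680); scaling to 100 gives 6.9 : 42.3 : 97.5 : 100.0 : 38.4.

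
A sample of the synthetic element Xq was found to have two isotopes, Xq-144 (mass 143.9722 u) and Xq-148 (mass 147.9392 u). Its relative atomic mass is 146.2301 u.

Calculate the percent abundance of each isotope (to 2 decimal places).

Let x be the fractional abundance of Xq-144; then Xq-148 has abundance 1 − x.
143.9722·x + 147.9392·(1 − x) = 146.2301
(143.9722 − 147.9392)·x = 146.2301 − 147.9392
x = -1.7091 / -3.9670 = 0.43083 → 43.08% Xq-144, 56.92% Xq-148.

Xq-144: 43.08%, Xq-148: 56.92%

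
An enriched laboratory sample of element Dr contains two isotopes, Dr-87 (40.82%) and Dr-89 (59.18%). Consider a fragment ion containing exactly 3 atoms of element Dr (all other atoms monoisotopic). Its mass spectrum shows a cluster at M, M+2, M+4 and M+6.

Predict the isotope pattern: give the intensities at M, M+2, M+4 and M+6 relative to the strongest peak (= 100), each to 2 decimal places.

15.86 : 68.98 : 100.00 : 48.33

Each Dr atom is independently Dr-87 (p = 0.4082) or Dr-89 (q = 0.5918); the cluster is the binomial expansion (p + q)^3.
P(M) = 0.4082^3 = 0.068017
P(M+2) = 3 × 0.4082^2 × 0.5918^1 = 0.295830
P(M+4) = 3 × 0.4082^1 × 0.5918^2 = 0.428888
P(M+6) = 0.5918^3 = 0.207264
The M+4 peak is largest (0.428888); scaling to 100 gives 15.86 : 68.98 : 100.00 : 48.33.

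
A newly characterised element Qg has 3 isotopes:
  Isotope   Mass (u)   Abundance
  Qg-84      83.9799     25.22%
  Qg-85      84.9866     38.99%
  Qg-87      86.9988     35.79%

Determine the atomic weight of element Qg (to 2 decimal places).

85.45 u

Weight each isotope mass by its fractional abundance: 0.2522 × 83.9799 + 0.3899 × 84.9866 + 0.3579 × 86.9988
= 21.17973 + 33.13628 + 31.13687 = 85.45288 u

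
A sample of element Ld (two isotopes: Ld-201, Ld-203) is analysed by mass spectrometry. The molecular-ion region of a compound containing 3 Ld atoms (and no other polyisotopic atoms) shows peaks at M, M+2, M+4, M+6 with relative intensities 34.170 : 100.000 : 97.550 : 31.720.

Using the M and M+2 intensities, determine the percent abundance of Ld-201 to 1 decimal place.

If p is the fraction of Ld that is Ld-201, then I(M+2)/I(M) = [C(3,1)·p^2·(1−p)] / p^3 = 3·(1−p)/p = 100.000/34.170 = 2.9265
(1−p)/p = 2.9265/3 = 0.9755  ⇒  p = 1/(1 + 0.9755) = 0.5062
Ld-201: 50.6%, Ld-203: 49.4%.

50.6%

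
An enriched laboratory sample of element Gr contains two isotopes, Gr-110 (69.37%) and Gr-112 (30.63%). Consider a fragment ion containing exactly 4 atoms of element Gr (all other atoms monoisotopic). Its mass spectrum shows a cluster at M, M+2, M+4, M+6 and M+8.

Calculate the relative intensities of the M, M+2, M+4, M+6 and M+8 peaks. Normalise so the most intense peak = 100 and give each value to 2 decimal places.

56.62 : 100.00 : 66.23 : 19.50 : 2.15

The 4 Gr atoms are independent, so intensities follow the terms of (0.6937 + 0.3063)^4.
P(M) = 0.6937^4 = 0.231572
P(M+2) = 4 × 0.6937^3 × 0.3063^1 = 0.408999
P(M+4) = 6 × 0.6937^2 × 0.3063^2 = 0.270887
P(M+6) = 4 × 0.6937^1 × 0.3063^3 = 0.079739
P(M+8) = 0.3063^4 = 0.008802
The M+2 peak is largest (0.408999); scaling to 100 gives 56.62 : 100.00 : 66.23 : 19.50 : 2.15.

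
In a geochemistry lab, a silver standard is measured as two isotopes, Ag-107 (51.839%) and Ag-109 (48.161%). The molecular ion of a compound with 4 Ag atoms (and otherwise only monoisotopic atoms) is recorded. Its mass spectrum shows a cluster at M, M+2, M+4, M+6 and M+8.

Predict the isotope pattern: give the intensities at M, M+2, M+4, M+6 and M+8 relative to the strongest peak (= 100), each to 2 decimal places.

19.31 : 71.76 : 100.00 : 61.94 : 14.39

The 4 Ag atoms are independent, so intensities follow the terms of (0.51839 + 0.48161)^4.
P(M) = 0.51839^4 = 0.072215
P(M+2) = 4 × 0.51839^3 × 0.48161^1 = 0.268365
P(M+4) = 6 × 0.51839^2 × 0.48161^2 = 0.373986
P(M+6) = 4 × 0.51839^1 × 0.48161^3 = 0.231634
P(M+8) = 0.48161^4 = 0.053800
The M+4 peak is largest (0.373986); scaling to 100 gives 19.31 : 71.76 : 100.00 : 61.94 : 14.39.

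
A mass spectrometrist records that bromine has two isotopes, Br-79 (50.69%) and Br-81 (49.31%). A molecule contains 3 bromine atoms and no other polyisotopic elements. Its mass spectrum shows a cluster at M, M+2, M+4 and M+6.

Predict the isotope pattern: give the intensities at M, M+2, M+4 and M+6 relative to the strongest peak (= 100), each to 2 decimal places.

34.27 : 100.00 : 97.28 : 31.54

Expanding (0.5069 + 0.4931)^3:
P(M) = 0.5069^3 = 0.130247
P(M+2) = 3 × 0.5069^2 × 0.4931^1 = 0.380103
P(M+4) = 3 × 0.5069^1 × 0.4931^2 = 0.369755
P(M+6) = 0.4931^3 = 0.119896
The M+2 peak is largest (0.380103); scaling to 100 gives 34.27 : 100.00 : 97.28 : 31.54.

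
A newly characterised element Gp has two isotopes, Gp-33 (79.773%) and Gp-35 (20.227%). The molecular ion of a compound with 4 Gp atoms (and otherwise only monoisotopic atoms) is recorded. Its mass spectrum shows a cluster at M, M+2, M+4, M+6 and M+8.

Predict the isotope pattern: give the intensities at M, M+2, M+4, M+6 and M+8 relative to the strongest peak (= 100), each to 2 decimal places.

98.60 : 100.00 : 38.03 : 6.43 : 0.41

Expanding (0.79773 + 0.20227)^4:
P(M) = 0.79773^4 = 0.404971
P(M+2) = 4 × 0.79773^3 × 0.20227^1 = 0.410733
P(M+4) = 6 × 0.79773^2 × 0.20227^2 = 0.156216
P(M+6) = 4 × 0.79773^1 × 0.20227^3 = 0.026406
P(M+8) = 0.20227^4 = 0.001674
The M+2 peak is largest (0.410733); scaling to 100 gives 98.60 : 100.00 : 38.03 : 6.43 : 0.41.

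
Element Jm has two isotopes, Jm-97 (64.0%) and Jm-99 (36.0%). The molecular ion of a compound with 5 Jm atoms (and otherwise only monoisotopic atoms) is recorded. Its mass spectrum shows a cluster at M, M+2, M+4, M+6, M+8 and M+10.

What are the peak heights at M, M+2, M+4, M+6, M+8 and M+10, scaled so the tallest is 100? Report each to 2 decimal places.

31.60 : 88.89 : 100.00 : 56.25 : 15.82 : 1.78

The 5 Jm atoms are independent, so intensities follow the terms of (0.640 + 0.360)^5.
P(M) = 0.640^5 = 0.107374
P(M+2) = 5 × 0.640^4 × 0.360^1 = 0.301990
P(M+4) = 10 × 0.640^3 × 0.360^2 = 0.339739
P(M+6) = 10 × 0.640^2 × 0.360^3 = 0.191103
P(M+8) = 5 × 0.640^1 × 0.360^4 = 0.053748
P(M+10) = 0.360^5 = 0.006047
The M+4 peak is largest (0.339739); scaling to 100 gives 31.60 : 88.89 : 100.00 : 56.25 : 15.82 : 1.78.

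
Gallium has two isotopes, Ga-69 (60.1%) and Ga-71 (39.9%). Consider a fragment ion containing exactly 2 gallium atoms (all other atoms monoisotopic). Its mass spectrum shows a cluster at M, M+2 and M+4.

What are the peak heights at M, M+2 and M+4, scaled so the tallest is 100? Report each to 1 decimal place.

75.3 : 100.0 : 33.2

Each Ga atom is independently Ga-69 (p = 0.601) or Ga-71 (q = 0.399); the cluster is the binomial expansion (p + q)^2.
P(M) = 0.601^2 = 0.361201
P(M+2) = 2 × 0.601^1 × 0.399^1 = 0.479598
P(M+4) = 0.399^2 = 0.159201
The M+2 peak is largest (0.479598); scaling to 100 gives 75.3 : 100.0 : 33.2.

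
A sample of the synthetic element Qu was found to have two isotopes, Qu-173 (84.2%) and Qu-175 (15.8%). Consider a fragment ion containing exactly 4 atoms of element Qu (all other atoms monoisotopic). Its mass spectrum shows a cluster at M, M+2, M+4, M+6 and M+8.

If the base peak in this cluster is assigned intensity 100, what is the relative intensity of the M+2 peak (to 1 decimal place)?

Binomial terms of (0.842 + 0.158)^4: M 0.5026, M+2 0.3773, M+4 0.1062, M+6 0.0133, M+8 0.0006 → M is the base peak.
P(M) = C(4,0) × 0.842^4 × 0.158^0 = 1 × 0.50262995 × 1.0000 = 0.502630 (base)
P(M+2) = C(4,1) × 0.842^3 × 0.158^1 = 4 × 0.59694769 × 0.1580 = 0.377271
Relative intensity = 0.377271 / 0.502630 × 100 = 75.1

75.1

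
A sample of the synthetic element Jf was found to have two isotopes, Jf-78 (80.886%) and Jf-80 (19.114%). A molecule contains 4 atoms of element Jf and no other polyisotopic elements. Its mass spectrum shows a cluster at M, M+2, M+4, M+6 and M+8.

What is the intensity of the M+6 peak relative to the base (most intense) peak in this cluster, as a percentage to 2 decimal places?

5.28%

Term probabilities: M 0.4280, M+2 0.4046, M+4 0.1434, M+6 0.0226, M+8 0.0013. Base peak = M.
P(M) = C(4,0) × 0.80886^4 × 0.19114^0 = 1 × 0.42804895 × 1.0000 = 0.428049 (base)
P(M+6) = C(4,3) × 0.80886^1 × 0.19114^3 = 4 × 0.80886 × 0.0069832 = 0.022594
Relative intensity = 0.022594 / 0.428049 × 100 = 5.28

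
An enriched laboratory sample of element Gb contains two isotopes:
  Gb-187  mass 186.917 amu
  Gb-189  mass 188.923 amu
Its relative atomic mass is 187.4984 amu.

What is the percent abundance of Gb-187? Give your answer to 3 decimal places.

71.017%

Let x be the fractional abundance of Gb-187; then Gb-189 has abundance 1 − x.
186.917·x + 188.923·(1 − x) = 187.4984
(186.917 − 188.923)·x = 187.4984 − 188.923
x = -1.4246 / -2.006 = 0.71017 → 71.017% Gb-187, 28.983% Gb-189.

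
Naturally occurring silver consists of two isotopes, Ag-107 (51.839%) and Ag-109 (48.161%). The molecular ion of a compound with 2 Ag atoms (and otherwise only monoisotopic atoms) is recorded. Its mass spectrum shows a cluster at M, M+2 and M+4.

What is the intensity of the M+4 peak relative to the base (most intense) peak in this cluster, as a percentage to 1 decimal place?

(0.51839 + 0.48161)^2 gives M 0.2687, M+2 0.4993, M+4 0.2319; the largest is M+2.
P(M+2) = C(2,1) × 0.51839^1 × 0.48161^1 = 2 × 0.51839 × 0.48161 = 0.499324 (base)
P(M+4) = C(2,2) × 0.51839^0 × 0.48161^2 = 1 × 1.0000 × 0.23194819 = 0.231948
Relative intensity = 0.231948 / 0.499324 × 100 = 46.5

46.5%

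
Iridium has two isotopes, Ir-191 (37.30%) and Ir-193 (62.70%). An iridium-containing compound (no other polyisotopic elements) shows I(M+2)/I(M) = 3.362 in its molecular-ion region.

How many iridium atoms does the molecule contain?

2

With n Ir atoms, P(M+2)/P(M) = C(n,1)·p^(n−1)q / p^n = n·q/p = n · 0.6270/0.3730.
n = 3.362 × 0.3730/0.6270 = 2.00 ≈ 2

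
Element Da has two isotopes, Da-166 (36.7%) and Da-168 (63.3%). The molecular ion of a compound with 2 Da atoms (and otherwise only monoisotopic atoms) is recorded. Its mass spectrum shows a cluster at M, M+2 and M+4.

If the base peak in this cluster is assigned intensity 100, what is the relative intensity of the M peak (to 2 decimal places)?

(0.367 + 0.633)^2 gives M 0.1347, M+2 0.4646, M+4 0.4007; the largest is M+2.
P(M+2) = C(2,1) × 0.367^1 × 0.633^1 = 2 × 0.3670 × 0.6330 = 0.464622 (base)
P(M) = C(2,0) × 0.367^2 × 0.633^0 = 1 × 0.134689 × 1.0000 = 0.134689
Relative intensity = 0.134689 / 0.464622 × 100 = 28.99

28.99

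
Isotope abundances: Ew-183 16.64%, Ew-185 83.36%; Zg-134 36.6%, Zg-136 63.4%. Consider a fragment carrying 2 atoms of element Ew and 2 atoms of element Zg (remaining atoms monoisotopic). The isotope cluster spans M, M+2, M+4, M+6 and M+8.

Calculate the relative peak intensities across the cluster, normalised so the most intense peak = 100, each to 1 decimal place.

0.9 : 11.5 : 53.7 : 100.0 : 64.4

Element Ew pattern (n=2): 0.02768896 : 0.27742208 : 0.69488896
Element Zg pattern (n=2): 0.133956 : 0.464088 : 0.401956
Convolve the two distributions (both contribute in 2-u steps):
  M: 0.02768896×0.133956 = 0.003709
  M+2: 0.02768896×0.464088 + 0.27742208×0.133956 = 0.050012
  M+4: 0.02768896×0.401956 + 0.27742208×0.464088 + 0.69488896×0.133956 = 0.232963
  M+6: 0.27742208×0.401956 + 0.69488896×0.464088 = 0.434001
  M+8: 0.69488896×0.401956 = 0.279315
Scale to base peak (0.434001) = 100: 0.9 : 11.5 : 53.7 : 100.0 : 64.4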